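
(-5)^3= -125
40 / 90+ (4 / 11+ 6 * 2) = 1268 / 99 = 12.81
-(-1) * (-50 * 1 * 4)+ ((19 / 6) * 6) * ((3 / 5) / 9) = -2981 / 15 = -198.73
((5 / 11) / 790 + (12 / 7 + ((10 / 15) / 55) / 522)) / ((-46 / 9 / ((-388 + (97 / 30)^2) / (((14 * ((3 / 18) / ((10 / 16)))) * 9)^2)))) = 27754044272041 / 247352306826240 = 0.11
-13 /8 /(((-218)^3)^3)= 13 /8896074872595699257344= 0.00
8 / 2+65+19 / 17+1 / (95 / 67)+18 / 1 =143449 / 1615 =88.82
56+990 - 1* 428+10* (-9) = 528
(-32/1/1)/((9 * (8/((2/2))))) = -4/9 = -0.44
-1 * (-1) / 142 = 1 / 142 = 0.01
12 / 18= 2 / 3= 0.67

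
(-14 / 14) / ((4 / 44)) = -11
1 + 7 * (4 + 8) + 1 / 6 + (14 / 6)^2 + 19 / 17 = 28069 / 306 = 91.73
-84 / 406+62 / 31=52 / 29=1.79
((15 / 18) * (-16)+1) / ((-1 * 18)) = 37 / 54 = 0.69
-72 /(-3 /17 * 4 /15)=1530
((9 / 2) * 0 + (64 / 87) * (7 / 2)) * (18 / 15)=448 / 145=3.09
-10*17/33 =-170/33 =-5.15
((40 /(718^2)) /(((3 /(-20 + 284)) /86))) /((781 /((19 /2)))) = 65360 /9150551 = 0.01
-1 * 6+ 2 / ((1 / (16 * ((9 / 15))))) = 66 / 5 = 13.20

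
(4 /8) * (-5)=-2.50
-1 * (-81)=81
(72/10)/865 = 36/4325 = 0.01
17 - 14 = 3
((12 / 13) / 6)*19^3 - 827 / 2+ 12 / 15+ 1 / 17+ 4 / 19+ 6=27243117 / 41990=648.80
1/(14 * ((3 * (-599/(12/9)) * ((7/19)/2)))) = -76/264159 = -0.00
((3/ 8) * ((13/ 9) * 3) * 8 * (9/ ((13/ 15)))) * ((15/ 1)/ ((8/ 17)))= 34425/ 8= 4303.12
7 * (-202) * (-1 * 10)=14140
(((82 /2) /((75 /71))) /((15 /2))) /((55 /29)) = 168838 /61875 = 2.73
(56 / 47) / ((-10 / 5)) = -28 / 47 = -0.60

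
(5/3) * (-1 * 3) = -5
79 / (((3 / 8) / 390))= 82160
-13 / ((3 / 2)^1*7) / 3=-26 / 63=-0.41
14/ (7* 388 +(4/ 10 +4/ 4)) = 10/ 1941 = 0.01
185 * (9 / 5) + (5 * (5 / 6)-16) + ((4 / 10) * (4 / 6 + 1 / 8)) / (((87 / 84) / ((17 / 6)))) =322.03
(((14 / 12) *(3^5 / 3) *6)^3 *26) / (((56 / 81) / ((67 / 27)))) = 68044111317 / 4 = 17011027829.25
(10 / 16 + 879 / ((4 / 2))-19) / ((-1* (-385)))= 3369 / 3080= 1.09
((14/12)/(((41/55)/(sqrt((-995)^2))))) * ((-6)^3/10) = -1379070/41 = -33635.85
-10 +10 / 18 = -85 / 9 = -9.44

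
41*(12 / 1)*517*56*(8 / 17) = 113955072 / 17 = 6703239.53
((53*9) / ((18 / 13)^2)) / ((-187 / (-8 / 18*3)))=8957 / 5049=1.77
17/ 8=2.12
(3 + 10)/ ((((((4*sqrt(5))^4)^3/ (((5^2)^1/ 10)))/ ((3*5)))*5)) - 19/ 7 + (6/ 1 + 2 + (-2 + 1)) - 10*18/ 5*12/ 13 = -276194918396451/ 9542041600000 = -28.95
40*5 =200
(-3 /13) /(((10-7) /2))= -2 /13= -0.15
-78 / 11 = -7.09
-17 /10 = -1.70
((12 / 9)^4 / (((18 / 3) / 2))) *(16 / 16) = 256 / 243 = 1.05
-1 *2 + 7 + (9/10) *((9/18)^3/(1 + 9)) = 5.01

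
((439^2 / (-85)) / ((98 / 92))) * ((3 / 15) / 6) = -4432583 / 62475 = -70.95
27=27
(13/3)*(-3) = -13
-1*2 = -2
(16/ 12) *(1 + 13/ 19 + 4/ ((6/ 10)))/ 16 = 119/ 171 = 0.70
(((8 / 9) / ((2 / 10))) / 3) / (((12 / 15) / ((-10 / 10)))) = -50 / 27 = -1.85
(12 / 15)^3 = 64 / 125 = 0.51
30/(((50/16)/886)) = 42528/5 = 8505.60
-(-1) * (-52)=-52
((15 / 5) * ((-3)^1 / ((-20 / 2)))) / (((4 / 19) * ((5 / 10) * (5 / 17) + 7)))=323 / 540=0.60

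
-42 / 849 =-0.05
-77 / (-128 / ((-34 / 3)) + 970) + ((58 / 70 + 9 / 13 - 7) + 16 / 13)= -32841901 / 7590310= -4.33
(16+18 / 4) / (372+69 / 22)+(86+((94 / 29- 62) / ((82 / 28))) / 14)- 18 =653744683 / 9812817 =66.62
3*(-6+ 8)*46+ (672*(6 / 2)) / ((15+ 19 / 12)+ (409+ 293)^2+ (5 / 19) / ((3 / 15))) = 31012756116 / 112363393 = 276.00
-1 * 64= -64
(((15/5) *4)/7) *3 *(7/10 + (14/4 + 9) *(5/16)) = 6633/280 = 23.69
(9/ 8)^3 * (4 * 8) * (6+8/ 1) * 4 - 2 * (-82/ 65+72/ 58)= 9619307/ 3770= 2551.54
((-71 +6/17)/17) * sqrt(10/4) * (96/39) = -19216 * sqrt(10)/3757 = -16.17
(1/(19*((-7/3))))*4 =-12/133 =-0.09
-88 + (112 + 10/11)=274/11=24.91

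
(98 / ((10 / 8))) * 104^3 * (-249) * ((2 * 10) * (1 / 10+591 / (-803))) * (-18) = -20186163690061824 / 4015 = -5027687095905.81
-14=-14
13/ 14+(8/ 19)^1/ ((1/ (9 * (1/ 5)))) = 2243/ 1330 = 1.69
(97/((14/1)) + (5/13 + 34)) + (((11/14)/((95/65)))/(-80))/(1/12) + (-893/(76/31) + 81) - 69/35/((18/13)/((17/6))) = -30630469/124488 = -246.05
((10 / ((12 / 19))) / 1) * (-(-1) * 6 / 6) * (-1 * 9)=-285 / 2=-142.50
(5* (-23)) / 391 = -5 / 17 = -0.29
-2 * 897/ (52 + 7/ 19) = -34086/ 995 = -34.26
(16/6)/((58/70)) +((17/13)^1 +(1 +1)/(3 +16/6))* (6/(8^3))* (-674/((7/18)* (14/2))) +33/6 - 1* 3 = 54273389/60295872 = 0.90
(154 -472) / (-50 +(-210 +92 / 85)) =4505 / 3668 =1.23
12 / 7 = 1.71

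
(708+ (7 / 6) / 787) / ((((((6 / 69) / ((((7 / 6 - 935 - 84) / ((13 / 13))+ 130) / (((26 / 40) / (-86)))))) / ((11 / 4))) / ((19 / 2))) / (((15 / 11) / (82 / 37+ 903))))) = 309552611219113675 / 8224005192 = 37640128.38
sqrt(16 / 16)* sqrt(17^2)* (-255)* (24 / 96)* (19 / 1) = -82365 / 4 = -20591.25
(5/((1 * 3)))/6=5/18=0.28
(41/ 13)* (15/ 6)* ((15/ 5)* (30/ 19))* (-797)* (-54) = 397025550/ 247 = 1607390.89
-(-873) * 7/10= 6111/10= 611.10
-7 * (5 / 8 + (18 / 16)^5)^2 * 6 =-132822098661 / 536870912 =-247.40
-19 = -19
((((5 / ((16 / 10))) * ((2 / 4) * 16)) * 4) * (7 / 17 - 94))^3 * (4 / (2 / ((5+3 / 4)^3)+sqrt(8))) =3135985319670848000000 / 727290260833 - 596180209131800119000000 * sqrt(2) / 727290260833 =-1154958614585.14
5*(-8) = -40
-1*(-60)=60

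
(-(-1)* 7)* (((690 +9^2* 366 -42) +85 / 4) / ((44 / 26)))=125394.90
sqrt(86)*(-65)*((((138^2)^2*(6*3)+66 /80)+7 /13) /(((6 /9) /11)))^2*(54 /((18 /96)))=-112941819004139283512994803361*sqrt(86) /520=-2014191041599450431997190000.00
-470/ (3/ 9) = -1410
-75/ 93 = -25/ 31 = -0.81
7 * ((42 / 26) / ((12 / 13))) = 49 / 4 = 12.25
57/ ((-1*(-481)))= 57/ 481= 0.12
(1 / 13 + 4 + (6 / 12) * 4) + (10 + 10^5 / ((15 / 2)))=520627 / 39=13349.41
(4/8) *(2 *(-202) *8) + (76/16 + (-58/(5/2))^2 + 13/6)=-321253/300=-1070.84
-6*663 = -3978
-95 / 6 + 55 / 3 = 5 / 2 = 2.50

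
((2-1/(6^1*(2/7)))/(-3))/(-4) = 17/144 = 0.12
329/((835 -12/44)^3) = 437899/774126376568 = 0.00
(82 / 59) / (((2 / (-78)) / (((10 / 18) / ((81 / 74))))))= -394420 / 14337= -27.51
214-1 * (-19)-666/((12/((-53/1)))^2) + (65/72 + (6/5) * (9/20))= -2870366/225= -12757.18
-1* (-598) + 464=1062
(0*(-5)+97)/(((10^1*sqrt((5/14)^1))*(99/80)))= 776*sqrt(70)/495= 13.12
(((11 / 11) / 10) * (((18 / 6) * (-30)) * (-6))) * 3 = 162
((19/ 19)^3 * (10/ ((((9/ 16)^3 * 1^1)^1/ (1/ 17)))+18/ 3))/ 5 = 115318/ 61965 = 1.86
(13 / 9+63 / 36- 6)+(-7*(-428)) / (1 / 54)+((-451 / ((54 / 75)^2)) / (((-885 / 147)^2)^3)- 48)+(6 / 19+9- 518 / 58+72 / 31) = 235969990674192666636136 / 1458983532621890025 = 161735.88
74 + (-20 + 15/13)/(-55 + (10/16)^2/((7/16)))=292858/3939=74.35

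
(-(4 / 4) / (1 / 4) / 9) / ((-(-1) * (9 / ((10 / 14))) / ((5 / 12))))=-25 / 1701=-0.01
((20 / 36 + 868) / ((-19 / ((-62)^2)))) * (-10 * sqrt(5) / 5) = 60097096 * sqrt(5) / 171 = 785854.92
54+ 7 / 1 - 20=41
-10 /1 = -10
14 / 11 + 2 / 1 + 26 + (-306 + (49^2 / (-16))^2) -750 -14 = 60482123 / 2816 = 21478.03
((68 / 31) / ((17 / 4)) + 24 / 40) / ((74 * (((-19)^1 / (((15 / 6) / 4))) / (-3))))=519 / 348688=0.00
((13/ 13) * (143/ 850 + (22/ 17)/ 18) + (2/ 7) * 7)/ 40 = 17137/ 306000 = 0.06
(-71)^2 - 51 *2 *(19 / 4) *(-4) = 6979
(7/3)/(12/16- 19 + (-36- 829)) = -28/10599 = -0.00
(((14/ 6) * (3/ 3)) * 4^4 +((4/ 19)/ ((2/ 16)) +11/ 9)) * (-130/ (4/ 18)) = -6671665/ 19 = -351140.26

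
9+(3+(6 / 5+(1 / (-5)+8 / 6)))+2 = 16.33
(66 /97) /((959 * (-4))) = -33 /186046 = -0.00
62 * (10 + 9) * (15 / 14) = 8835 / 7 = 1262.14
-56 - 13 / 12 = -685 / 12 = -57.08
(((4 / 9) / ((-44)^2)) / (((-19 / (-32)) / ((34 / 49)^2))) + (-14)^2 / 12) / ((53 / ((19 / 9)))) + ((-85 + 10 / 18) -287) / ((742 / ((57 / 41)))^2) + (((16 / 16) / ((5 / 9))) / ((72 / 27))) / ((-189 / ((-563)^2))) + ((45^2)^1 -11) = 3922964312846801347 / 4444695293429160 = 882.62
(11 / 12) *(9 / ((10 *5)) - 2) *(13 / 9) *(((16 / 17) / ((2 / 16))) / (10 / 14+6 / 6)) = -364364 / 34425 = -10.58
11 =11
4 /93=0.04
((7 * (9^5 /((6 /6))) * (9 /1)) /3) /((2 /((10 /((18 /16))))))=5511240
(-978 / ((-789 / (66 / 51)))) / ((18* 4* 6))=0.00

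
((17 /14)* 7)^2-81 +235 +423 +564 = 4853 /4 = 1213.25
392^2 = 153664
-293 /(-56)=293 /56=5.23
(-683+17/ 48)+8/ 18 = -98237/ 144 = -682.20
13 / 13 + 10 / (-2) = -4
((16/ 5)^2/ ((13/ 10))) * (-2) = -1024/ 65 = -15.75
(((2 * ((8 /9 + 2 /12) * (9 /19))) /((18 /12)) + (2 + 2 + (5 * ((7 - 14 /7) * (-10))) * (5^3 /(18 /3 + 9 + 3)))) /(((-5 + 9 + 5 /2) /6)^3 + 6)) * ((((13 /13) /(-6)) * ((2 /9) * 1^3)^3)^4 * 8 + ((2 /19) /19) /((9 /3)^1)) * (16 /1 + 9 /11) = -80396774046244237184 /10870967893025132343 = -7.40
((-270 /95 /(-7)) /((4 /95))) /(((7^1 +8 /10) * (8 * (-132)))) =-75 /64064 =-0.00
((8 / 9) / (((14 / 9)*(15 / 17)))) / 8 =17 / 210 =0.08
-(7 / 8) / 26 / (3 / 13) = -0.15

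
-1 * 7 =-7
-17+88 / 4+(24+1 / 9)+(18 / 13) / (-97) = 330220 / 11349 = 29.10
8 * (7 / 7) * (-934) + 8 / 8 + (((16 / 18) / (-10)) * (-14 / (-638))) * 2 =-107246261 / 14355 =-7471.00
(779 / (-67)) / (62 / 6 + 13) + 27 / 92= -44187 / 215740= -0.20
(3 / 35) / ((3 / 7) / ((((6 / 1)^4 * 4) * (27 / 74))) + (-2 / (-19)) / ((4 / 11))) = 0.30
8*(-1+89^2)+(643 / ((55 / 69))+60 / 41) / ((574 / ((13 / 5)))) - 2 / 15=1230237730793 / 19415550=63363.53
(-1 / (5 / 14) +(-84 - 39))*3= -1887 / 5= -377.40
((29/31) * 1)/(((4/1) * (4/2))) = 29/248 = 0.12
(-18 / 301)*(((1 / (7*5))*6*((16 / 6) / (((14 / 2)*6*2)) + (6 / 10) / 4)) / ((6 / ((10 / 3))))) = -229 / 221235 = -0.00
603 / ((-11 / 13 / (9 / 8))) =-70551 / 88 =-801.72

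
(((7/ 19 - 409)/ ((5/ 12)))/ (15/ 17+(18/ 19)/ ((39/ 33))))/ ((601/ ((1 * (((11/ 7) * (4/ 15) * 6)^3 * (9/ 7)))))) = -19.80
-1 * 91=-91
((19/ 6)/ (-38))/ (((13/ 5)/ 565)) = -2825/ 156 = -18.11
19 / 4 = 4.75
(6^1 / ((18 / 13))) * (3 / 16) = 13 / 16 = 0.81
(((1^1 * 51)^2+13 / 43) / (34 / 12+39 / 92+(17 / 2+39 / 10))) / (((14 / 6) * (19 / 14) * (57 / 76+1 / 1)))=3704670720 / 123570433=29.98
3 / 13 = 0.23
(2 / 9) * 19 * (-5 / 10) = -19 / 9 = -2.11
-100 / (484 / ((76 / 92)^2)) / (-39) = 9025 / 2496351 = 0.00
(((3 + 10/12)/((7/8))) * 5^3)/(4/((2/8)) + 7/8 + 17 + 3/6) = 3680/231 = 15.93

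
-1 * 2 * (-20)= 40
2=2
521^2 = 271441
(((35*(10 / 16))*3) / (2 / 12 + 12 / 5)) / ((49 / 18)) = 10125 / 1078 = 9.39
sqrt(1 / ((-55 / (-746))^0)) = 1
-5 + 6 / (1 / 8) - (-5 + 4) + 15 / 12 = 45.25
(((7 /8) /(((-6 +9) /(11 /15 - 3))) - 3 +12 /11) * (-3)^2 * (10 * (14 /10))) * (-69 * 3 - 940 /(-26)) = 55327.75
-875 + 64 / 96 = -2623 / 3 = -874.33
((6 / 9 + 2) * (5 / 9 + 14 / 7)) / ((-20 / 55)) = -506 / 27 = -18.74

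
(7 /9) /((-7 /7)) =-7 /9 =-0.78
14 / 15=0.93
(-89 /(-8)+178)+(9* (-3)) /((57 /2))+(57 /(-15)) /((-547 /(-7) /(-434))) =87002949 /415720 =209.28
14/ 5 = 2.80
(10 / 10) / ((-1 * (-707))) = 1 / 707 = 0.00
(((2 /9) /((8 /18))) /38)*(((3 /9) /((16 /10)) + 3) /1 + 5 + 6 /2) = 269 /1824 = 0.15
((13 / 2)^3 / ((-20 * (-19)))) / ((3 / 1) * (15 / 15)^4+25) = 2197 / 85120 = 0.03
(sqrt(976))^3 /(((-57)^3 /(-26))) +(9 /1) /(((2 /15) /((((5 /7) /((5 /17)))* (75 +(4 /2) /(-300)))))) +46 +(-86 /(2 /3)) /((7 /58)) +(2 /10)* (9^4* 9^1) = 101504* sqrt(61) /185193 +3231269 /140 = 23084.77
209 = 209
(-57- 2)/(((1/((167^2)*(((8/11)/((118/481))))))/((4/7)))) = -2787451.22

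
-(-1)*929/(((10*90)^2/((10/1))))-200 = -16199071/81000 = -199.99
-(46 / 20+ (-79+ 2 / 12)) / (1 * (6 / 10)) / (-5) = -1148 / 45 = -25.51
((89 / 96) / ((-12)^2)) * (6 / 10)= 89 / 23040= 0.00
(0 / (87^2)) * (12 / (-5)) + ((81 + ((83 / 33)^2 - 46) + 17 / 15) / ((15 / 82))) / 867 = 18957662 / 70812225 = 0.27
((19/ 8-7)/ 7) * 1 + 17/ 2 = 439/ 56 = 7.84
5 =5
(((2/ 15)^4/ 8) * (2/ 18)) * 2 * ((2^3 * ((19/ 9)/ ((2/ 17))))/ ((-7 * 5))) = -5168/ 143521875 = -0.00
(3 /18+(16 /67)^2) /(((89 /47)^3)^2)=0.00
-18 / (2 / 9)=-81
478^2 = 228484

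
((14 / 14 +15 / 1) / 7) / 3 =16 / 21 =0.76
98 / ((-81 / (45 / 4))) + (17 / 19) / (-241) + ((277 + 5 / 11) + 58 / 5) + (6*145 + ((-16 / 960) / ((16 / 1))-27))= 32448751417 / 29012544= 1118.44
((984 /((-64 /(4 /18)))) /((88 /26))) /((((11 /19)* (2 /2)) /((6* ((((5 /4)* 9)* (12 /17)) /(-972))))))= 0.09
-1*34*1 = -34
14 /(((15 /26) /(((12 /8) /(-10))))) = -91 /25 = -3.64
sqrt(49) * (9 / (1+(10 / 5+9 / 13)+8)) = 819 / 152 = 5.39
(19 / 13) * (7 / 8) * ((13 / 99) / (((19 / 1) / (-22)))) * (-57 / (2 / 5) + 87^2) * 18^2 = -935739 / 2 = -467869.50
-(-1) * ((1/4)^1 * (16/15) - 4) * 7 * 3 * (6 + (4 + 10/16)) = -833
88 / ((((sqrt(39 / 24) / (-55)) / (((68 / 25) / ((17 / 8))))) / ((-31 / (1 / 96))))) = 184369152 * sqrt(26) / 65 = 14463106.21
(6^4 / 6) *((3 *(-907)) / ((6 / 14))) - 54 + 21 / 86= -117943647 / 86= -1371437.76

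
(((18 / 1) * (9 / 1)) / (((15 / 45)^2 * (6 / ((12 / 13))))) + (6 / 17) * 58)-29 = 47687 / 221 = 215.78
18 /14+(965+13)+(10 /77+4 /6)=226399 /231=980.08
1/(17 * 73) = 1/1241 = 0.00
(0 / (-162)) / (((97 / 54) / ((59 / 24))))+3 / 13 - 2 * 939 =-24411 / 13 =-1877.77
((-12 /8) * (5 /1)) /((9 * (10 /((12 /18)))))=-1 /18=-0.06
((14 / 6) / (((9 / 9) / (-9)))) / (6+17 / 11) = -231 / 83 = -2.78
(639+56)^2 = 483025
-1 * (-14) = 14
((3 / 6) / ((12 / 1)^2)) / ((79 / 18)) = 1 / 1264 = 0.00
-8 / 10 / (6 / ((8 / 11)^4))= -8192 / 219615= -0.04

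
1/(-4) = -1/4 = -0.25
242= 242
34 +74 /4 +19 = 143 /2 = 71.50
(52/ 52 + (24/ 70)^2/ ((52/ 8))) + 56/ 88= 289818/ 175175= 1.65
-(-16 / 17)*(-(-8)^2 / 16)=-64 / 17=-3.76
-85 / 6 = -14.17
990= 990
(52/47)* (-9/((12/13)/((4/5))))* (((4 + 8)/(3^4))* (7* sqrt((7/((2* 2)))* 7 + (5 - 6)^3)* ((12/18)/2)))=-9464* sqrt(5)/2115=-10.01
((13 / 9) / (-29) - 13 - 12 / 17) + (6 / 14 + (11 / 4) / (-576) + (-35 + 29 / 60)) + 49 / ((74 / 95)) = 22147930111 / 1470954240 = 15.06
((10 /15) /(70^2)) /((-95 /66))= -11 /116375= -0.00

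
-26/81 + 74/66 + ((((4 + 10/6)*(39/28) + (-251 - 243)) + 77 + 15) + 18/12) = -9774799/24948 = -391.81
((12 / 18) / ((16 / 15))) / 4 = 5 / 32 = 0.16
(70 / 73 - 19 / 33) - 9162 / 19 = -481.83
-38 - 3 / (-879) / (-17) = -189279 / 4981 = -38.00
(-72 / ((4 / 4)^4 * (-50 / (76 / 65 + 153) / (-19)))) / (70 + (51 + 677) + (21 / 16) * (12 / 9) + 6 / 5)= -27417456 / 5206175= -5.27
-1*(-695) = 695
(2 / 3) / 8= 1 / 12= 0.08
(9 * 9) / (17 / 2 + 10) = 162 / 37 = 4.38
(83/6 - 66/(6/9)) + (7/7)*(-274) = -2155/6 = -359.17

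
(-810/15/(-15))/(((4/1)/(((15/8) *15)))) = 405/16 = 25.31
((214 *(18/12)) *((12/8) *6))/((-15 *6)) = -321/10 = -32.10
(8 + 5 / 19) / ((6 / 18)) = 471 / 19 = 24.79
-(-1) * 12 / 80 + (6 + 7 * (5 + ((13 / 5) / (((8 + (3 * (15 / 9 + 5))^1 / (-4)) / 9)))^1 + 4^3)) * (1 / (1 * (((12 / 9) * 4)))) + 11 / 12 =12359 / 120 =102.99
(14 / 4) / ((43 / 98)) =343 / 43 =7.98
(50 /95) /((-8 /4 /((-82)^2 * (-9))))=15925.26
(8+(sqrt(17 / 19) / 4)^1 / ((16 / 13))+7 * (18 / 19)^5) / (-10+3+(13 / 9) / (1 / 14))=117 * sqrt(323) / 144704+297321912 / 294655781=1.02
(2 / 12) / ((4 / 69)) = 23 / 8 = 2.88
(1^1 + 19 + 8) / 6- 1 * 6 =-4 / 3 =-1.33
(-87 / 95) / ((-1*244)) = 87 / 23180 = 0.00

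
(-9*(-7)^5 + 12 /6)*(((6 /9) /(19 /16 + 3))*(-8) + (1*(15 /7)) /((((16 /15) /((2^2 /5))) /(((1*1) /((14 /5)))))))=-8338785655 /78792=-105832.90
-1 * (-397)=397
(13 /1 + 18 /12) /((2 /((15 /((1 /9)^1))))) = 3915 /4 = 978.75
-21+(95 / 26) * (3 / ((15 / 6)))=-216 / 13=-16.62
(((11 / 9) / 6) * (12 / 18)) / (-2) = -11 / 162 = -0.07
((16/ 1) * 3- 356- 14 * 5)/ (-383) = 378/ 383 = 0.99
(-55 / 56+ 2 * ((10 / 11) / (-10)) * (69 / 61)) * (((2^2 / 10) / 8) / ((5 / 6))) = -133899 / 1878800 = -0.07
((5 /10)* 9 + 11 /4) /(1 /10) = 145 /2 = 72.50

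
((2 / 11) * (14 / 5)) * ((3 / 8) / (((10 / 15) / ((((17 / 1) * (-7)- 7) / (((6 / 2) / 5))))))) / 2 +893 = 862.93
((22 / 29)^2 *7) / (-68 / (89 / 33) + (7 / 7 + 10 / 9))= -2713788 / 15562705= -0.17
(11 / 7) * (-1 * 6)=-66 / 7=-9.43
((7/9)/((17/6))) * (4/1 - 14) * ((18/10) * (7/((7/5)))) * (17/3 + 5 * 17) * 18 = -40320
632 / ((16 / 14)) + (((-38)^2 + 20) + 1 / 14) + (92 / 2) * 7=32747 / 14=2339.07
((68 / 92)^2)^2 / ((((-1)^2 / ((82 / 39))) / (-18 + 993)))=171218050 / 279841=611.84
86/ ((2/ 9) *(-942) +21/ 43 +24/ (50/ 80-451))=-0.41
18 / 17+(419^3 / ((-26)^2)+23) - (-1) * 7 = 1250877931 / 11492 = 108847.71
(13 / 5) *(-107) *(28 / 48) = -9737 / 60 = -162.28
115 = 115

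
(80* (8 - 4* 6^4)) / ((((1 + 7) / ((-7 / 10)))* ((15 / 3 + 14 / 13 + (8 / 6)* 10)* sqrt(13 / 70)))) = 108696* sqrt(910) / 757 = 4331.50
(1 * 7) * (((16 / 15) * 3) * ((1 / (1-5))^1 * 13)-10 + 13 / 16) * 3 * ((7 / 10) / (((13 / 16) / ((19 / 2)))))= -4376631 / 1300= -3366.64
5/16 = 0.31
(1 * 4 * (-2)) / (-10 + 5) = 8 / 5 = 1.60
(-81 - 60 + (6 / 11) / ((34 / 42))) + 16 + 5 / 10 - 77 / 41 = -1927549 / 15334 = -125.70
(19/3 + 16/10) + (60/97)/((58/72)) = 367147/42195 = 8.70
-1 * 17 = -17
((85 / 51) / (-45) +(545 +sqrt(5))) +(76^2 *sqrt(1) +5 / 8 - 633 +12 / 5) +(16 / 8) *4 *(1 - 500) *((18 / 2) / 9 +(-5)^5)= sqrt(5) +13474834907 / 1080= 12476701.22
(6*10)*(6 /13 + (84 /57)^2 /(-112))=26.53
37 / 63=0.59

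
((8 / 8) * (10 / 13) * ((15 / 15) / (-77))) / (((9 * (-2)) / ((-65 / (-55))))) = 5 / 7623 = 0.00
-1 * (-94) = 94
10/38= 5/19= 0.26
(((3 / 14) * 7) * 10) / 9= 5 / 3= 1.67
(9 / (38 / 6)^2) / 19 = 81 / 6859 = 0.01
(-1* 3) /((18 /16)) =-8 /3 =-2.67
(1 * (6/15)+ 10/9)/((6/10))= 68/27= 2.52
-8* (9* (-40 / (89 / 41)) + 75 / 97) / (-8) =-1425045 / 8633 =-165.07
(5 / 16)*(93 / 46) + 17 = 12977 / 736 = 17.63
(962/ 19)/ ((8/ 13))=6253/ 76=82.28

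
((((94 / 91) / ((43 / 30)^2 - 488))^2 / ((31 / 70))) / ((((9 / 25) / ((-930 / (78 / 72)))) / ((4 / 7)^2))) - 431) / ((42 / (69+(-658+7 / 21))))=54856791635144905163783 / 9080818055168250573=6040.95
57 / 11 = 5.18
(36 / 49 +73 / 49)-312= -15179 / 49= -309.78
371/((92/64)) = 5936/23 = 258.09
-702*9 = -6318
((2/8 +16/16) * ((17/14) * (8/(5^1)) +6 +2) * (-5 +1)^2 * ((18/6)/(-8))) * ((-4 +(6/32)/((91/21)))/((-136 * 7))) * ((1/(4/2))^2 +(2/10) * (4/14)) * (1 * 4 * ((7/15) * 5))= -0.89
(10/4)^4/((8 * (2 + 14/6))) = 1875/1664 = 1.13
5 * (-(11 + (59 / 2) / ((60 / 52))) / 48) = -1097 / 288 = -3.81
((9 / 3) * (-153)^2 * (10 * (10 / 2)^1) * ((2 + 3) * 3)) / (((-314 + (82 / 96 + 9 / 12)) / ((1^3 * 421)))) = -212872082400 / 2999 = -70981021.14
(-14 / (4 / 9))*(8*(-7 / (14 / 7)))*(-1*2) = -1764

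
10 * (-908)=-9080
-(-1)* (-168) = -168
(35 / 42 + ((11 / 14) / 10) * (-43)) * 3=-1069 / 140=-7.64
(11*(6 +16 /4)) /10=11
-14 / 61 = -0.23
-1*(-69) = 69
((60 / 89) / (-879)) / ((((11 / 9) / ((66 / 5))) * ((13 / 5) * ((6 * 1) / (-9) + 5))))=-3240 / 4407013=-0.00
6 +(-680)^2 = 462406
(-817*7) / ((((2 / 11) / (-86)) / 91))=246162917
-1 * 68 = -68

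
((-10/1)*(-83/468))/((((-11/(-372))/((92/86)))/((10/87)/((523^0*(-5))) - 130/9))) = -4469198080/4814667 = -928.25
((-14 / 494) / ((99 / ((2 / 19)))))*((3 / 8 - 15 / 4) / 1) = 21 / 206492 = 0.00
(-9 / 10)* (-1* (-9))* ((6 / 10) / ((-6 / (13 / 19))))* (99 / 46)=104247 / 87400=1.19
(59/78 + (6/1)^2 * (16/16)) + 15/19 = 37.55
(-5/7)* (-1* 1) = 5/7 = 0.71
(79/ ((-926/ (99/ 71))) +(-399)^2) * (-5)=-52334105625/ 65746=-796004.41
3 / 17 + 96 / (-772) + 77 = 252808 / 3281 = 77.05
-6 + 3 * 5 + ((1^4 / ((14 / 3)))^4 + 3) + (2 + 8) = 845233 / 38416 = 22.00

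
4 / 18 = 2 / 9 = 0.22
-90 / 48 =-15 / 8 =-1.88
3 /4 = 0.75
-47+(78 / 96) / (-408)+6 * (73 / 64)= -262153 / 6528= -40.16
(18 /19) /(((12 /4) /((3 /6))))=3 /19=0.16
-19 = -19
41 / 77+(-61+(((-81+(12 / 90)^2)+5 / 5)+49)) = -1584367 / 17325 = -91.45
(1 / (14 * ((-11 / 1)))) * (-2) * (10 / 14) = 0.01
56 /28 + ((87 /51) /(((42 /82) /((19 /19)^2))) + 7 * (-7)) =-15590 /357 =-43.67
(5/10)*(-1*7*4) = -14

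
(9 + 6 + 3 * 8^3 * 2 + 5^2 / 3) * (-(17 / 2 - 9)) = 4643 / 3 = 1547.67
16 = 16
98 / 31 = 3.16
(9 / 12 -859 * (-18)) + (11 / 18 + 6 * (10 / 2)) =557761 / 36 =15493.36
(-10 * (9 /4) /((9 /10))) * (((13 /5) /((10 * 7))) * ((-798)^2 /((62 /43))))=-12713337 /31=-410107.65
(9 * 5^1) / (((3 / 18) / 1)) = 270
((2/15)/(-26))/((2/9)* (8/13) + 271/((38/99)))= -114/15698005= -0.00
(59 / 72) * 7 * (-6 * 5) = -2065 / 12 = -172.08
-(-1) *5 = 5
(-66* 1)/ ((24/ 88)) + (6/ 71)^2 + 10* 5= -967836/ 5041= -191.99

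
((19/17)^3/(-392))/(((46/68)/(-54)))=185193/651406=0.28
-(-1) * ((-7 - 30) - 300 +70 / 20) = -333.50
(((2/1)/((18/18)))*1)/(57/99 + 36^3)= 66/1539667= 0.00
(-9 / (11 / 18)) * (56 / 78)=-1512 / 143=-10.57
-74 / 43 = -1.72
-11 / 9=-1.22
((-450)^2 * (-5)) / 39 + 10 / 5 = -337474 / 13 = -25959.54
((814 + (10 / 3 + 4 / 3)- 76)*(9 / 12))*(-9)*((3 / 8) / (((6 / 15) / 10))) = -375975 / 8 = -46996.88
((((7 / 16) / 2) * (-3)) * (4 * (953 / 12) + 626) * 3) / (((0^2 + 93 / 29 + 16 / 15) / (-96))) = 41734.03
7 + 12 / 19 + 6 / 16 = 1217 / 152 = 8.01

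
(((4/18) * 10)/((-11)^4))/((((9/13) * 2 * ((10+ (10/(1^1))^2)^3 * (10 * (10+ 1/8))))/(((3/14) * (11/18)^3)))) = 13/326794762602000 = 0.00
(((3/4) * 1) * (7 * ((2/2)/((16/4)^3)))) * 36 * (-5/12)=-315/256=-1.23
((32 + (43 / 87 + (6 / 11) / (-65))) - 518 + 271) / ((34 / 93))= -206829706 / 352495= -586.76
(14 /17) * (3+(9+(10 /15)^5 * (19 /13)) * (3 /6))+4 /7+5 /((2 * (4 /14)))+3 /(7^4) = 8034771509 /515763612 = 15.58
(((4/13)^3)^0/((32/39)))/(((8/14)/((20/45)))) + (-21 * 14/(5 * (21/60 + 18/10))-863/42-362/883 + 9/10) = -5926982879/127575840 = -46.46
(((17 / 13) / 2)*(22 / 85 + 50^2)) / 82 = 19.94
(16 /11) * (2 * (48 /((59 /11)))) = 1536 /59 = 26.03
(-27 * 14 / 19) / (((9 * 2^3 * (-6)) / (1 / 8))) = 0.01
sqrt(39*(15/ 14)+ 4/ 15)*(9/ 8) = 3*sqrt(1854510)/ 560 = 7.30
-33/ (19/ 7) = -231/ 19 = -12.16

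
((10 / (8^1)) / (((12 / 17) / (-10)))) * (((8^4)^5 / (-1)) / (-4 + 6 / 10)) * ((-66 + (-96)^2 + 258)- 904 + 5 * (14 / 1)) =-51485150940099510272000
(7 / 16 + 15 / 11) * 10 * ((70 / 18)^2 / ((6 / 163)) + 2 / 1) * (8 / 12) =318025495 / 64152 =4957.37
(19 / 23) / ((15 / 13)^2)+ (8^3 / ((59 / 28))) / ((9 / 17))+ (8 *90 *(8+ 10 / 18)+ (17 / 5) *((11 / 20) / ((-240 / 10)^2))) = 517408471103 / 78163200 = 6619.59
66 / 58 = 33 / 29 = 1.14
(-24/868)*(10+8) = -108/217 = -0.50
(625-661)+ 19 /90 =-3221 /90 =-35.79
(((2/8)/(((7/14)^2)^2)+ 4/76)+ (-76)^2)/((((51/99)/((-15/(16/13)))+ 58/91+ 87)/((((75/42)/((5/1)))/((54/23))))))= 231539275/23067292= 10.04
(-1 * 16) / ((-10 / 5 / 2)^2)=-16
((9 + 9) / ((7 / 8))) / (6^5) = 1 / 378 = 0.00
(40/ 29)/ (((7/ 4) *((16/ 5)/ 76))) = 3800/ 203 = 18.72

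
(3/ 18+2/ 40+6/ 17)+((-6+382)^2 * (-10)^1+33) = -1442000959/ 1020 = -1413726.43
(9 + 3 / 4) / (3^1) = 13 / 4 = 3.25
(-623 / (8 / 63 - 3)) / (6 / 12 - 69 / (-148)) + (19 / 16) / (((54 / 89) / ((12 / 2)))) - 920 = -2548736999 / 3727152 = -683.83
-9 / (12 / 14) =-21 / 2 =-10.50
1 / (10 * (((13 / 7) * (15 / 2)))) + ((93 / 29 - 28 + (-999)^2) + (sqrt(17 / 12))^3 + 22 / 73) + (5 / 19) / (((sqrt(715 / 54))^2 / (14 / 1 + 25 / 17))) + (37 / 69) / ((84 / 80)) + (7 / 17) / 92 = 17 * sqrt(51) / 72 + 614781296923437563 / 616027311900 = 997979.02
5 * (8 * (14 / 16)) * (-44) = -1540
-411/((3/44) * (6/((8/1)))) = -24112/3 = -8037.33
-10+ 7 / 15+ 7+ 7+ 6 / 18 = 24 / 5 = 4.80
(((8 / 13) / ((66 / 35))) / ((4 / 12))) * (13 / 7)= 20 / 11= 1.82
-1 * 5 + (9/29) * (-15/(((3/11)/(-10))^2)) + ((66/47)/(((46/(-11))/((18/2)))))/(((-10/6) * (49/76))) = -6260.81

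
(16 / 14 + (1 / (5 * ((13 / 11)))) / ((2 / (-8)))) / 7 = 212 / 3185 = 0.07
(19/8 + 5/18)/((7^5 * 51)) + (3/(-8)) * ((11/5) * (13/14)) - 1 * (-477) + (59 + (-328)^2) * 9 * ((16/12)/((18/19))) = 841768501891799/617153040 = 1363954.23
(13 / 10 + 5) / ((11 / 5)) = 63 / 22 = 2.86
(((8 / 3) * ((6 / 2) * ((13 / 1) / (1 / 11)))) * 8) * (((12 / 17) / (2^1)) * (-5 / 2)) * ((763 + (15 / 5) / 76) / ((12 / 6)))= -995125560 / 323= -3080884.09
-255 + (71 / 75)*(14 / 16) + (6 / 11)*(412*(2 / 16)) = -1492133 / 6600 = -226.08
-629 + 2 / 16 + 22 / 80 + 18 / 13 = -40769 / 65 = -627.22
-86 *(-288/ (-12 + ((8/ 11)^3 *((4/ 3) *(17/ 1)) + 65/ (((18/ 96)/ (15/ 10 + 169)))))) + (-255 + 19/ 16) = -239203222759/ 943999280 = -253.39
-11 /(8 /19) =-209 /8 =-26.12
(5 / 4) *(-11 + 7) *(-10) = 50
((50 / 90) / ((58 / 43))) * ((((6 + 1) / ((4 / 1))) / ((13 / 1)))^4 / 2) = 516215 / 7633327104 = 0.00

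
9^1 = 9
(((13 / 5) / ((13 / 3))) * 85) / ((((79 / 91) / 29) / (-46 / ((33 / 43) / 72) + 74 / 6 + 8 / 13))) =-6370038703 / 869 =-7330309.21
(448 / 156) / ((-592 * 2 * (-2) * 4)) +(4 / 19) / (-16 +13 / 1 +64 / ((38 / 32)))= 99121 / 22326096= 0.00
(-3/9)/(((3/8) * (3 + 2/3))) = -8/33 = -0.24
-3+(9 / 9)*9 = 6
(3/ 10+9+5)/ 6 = 143/ 60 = 2.38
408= 408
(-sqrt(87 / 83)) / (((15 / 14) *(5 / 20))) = -56 *sqrt(7221) / 1245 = -3.82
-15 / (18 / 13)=-65 / 6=-10.83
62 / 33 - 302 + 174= -4162 / 33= -126.12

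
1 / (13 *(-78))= -1 / 1014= -0.00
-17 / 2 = -8.50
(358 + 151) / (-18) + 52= 427 / 18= 23.72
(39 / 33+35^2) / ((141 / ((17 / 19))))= 76432 / 9823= 7.78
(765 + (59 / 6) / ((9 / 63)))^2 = 25030009 / 36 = 695278.03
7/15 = 0.47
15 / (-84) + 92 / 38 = 1193 / 532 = 2.24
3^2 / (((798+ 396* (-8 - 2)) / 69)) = -207 / 1054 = -0.20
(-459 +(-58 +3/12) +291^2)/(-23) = -3659.32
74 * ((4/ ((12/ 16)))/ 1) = 1184/ 3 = 394.67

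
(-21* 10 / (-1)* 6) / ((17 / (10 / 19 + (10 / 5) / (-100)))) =60606 / 1615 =37.53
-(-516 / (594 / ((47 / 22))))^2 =-4084441 / 1185921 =-3.44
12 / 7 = 1.71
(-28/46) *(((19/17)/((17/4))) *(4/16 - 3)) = 2926/6647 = 0.44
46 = 46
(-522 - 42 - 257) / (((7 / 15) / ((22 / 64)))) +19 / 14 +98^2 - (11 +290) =1948711 / 224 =8699.60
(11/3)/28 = 0.13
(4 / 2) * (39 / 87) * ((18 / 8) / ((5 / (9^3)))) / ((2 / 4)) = 85293 / 145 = 588.23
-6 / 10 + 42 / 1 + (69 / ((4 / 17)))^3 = 8069836833 / 320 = 25218240.10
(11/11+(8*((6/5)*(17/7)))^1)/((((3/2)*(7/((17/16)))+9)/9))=43401/3745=11.59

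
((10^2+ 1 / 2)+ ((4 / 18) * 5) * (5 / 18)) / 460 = 16331 / 74520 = 0.22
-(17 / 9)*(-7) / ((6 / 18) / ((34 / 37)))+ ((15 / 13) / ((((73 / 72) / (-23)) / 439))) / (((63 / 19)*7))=-2367205714 / 5161611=-458.62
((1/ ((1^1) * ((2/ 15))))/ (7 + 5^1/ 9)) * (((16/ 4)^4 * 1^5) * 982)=4242240/ 17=249543.53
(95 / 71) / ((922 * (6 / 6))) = 95 / 65462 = 0.00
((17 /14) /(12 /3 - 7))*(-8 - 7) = 85 /14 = 6.07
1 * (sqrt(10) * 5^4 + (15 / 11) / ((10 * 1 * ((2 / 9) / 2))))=27 / 22 + 625 * sqrt(10)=1977.65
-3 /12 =-1 /4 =-0.25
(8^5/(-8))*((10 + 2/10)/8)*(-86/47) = 2245632/235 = 9555.88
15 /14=1.07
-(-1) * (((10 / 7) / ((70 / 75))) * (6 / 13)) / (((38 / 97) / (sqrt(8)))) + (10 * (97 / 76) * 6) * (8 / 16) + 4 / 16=43650 * sqrt(2) / 12103 + 2929 / 76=43.64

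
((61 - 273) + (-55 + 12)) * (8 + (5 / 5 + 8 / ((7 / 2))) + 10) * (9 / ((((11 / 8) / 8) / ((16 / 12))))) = -29180160 / 77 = -378963.12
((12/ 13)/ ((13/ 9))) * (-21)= -2268/ 169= -13.42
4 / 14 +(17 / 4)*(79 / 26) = 9609 / 728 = 13.20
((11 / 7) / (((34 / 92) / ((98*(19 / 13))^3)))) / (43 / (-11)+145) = 320822049779 / 3622853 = 88555.08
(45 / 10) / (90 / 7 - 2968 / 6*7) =-189 / 144892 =-0.00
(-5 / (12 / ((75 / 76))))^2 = 15625 / 92416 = 0.17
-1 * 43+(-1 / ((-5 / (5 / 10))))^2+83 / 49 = -202351 / 4900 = -41.30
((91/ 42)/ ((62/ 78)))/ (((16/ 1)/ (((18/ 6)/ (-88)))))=-507/ 87296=-0.01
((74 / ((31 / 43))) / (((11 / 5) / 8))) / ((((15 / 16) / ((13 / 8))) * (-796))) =-165464 / 203577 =-0.81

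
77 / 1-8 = 69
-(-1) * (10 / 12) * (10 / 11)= 0.76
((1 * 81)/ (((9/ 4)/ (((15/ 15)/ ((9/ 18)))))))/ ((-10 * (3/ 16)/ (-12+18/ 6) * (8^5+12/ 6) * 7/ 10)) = 1728/ 114695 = 0.02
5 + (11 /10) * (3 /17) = 883 /170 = 5.19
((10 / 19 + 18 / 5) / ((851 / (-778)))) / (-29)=304976 / 2344505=0.13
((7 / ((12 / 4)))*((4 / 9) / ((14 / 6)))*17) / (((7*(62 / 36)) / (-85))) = -11560 / 217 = -53.27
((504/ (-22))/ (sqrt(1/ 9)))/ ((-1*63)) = 12/ 11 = 1.09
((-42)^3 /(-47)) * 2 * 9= 1333584 /47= 28374.13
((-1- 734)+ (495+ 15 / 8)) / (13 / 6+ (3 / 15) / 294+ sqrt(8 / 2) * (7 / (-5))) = 93345 / 248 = 376.39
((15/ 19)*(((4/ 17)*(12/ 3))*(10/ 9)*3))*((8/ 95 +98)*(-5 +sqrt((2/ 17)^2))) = -123743040/ 104329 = -1186.08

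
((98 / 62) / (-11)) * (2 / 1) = -98 / 341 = -0.29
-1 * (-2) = 2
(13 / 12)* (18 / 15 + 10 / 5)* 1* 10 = 34.67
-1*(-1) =1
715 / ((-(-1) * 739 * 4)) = 715 / 2956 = 0.24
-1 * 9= -9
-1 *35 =-35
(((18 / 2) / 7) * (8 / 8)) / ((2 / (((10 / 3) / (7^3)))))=15 / 2401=0.01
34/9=3.78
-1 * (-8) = 8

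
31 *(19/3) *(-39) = -7657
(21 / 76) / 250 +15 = 285021 / 19000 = 15.00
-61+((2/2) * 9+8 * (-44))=-404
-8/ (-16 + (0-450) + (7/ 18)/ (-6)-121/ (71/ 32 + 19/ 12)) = 315360/ 19626803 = 0.02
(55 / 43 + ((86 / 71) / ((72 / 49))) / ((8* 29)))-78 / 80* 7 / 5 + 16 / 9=360253663 / 212488800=1.70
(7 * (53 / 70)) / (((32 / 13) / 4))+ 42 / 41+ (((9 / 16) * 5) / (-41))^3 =13602034999 / 1411502080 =9.64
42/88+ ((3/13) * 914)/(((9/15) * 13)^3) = 10425029/11310156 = 0.92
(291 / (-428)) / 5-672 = -1438371 / 2140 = -672.14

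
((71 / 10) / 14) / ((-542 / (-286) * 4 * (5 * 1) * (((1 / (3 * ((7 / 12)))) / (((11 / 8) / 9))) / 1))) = 111683 / 31219200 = 0.00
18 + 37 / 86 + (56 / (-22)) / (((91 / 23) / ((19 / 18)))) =1964731 / 110682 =17.75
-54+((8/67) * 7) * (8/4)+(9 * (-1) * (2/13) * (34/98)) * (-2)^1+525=20214157/42679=473.63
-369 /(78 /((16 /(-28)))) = 246 /91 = 2.70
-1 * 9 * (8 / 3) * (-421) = 10104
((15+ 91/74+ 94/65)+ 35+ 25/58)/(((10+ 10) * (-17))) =-1851971/11856650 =-0.16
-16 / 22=-8 / 11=-0.73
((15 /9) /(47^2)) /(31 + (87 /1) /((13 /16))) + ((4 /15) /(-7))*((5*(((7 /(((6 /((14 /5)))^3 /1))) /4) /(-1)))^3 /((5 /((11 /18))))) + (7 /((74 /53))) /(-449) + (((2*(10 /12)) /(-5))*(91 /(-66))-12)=-11117667411312320829920291 /962711111282019412500000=-11.55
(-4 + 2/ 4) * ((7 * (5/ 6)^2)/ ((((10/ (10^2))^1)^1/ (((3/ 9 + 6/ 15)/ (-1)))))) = 124.77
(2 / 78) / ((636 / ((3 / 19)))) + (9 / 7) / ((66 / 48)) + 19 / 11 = 32203937 / 12096084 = 2.66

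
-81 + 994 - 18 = 895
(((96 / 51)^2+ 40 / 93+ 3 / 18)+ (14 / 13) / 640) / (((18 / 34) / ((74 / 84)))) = 5711290141 / 828696960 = 6.89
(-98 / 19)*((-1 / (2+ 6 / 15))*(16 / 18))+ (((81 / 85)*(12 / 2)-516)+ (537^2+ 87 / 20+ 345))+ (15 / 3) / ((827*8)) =83145892747811 / 288490680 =288209.98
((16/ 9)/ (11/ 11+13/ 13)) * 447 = 1192/ 3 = 397.33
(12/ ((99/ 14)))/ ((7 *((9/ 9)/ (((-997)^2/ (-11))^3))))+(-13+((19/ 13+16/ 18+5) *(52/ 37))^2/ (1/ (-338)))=-290421088777270984281053/ 1623525849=-178882947232502.60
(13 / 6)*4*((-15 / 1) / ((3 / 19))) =-2470 / 3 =-823.33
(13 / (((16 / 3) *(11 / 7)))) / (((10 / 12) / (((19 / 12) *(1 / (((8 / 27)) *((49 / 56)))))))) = 20007 / 1760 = 11.37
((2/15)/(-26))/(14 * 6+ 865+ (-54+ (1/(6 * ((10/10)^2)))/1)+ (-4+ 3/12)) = -0.00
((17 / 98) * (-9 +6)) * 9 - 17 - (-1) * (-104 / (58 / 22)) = -173737 / 2842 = -61.13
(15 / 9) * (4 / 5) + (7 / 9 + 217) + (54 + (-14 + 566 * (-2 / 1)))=-7856 / 9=-872.89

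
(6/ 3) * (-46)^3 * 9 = -1752048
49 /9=5.44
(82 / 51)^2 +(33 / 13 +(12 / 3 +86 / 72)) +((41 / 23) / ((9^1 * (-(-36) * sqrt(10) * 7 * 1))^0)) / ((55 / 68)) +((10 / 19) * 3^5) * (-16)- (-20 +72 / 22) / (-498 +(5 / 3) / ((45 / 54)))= -204957412889951 / 100774236420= -2033.83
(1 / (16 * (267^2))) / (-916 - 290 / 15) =-1 / 1066863648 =-0.00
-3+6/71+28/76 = -3436/1349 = -2.55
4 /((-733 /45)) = -180 /733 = -0.25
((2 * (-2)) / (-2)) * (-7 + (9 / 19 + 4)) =-96 / 19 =-5.05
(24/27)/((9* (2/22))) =88/81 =1.09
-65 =-65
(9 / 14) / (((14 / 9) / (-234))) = -9477 / 98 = -96.70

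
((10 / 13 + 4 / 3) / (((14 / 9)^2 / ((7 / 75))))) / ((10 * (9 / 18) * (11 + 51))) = 369 / 1410500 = 0.00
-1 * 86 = -86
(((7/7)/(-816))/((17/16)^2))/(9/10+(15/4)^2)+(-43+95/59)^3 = -256920730714820824/3623416053957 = -70905.67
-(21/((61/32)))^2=-451584/3721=-121.36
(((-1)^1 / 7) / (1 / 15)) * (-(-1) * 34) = -72.86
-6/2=-3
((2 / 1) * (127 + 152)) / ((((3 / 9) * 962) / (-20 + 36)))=13392 / 481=27.84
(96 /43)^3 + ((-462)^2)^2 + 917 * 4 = 45558344815.13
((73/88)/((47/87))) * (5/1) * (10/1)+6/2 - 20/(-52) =2155067/26884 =80.16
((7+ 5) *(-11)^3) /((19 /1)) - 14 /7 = -16010 /19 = -842.63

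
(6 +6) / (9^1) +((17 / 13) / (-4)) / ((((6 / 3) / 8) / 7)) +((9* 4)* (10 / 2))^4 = 1049759992.18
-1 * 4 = -4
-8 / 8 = -1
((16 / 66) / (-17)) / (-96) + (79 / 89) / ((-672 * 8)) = -4447 / 268418304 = -0.00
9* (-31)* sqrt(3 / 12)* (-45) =12555 / 2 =6277.50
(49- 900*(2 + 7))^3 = -521854556651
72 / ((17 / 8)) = 576 / 17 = 33.88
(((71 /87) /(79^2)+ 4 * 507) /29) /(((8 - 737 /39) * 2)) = -14314782911 /4461378850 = -3.21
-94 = -94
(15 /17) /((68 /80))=300 /289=1.04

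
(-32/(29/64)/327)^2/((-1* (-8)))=524288/89927289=0.01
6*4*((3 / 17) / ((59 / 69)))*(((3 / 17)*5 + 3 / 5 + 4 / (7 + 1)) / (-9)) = -93012 / 85255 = -1.09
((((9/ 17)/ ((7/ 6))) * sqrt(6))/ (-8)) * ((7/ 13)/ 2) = -27 * sqrt(6)/ 1768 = -0.04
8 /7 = 1.14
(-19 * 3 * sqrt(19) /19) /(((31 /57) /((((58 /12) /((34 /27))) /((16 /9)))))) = -401679 * sqrt(19) /33728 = -51.91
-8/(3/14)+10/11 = -1202/33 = -36.42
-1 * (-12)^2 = -144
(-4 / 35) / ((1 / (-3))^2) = -36 / 35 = -1.03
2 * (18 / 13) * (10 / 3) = 120 / 13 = 9.23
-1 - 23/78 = -101/78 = -1.29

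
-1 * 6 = -6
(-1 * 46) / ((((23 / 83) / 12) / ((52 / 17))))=-103584 / 17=-6093.18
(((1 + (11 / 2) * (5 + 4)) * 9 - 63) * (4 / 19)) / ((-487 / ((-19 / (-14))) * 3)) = -261 / 3409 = -0.08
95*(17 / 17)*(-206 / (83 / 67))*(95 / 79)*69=-8594850450 / 6557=-1310790.06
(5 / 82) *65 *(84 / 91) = 150 / 41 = 3.66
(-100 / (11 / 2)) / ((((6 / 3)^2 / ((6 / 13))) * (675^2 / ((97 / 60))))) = -97 / 13030875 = -0.00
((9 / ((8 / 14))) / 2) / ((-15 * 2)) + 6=459 / 80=5.74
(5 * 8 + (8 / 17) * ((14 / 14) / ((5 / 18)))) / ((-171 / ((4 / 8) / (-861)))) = 0.00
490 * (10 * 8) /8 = 4900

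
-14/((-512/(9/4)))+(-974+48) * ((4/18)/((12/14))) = -6635867/27648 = -240.01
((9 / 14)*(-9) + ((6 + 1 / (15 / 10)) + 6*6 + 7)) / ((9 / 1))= 1843 / 378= 4.88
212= 212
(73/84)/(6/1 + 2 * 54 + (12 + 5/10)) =0.01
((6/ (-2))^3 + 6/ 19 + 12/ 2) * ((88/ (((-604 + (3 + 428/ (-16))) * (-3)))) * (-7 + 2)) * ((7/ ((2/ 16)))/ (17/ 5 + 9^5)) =2934400/ 640302489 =0.00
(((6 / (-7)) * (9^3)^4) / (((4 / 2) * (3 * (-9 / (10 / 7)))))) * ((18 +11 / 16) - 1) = 113276018741.67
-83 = -83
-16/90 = -8/45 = -0.18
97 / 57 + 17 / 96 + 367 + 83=824227 / 1824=451.88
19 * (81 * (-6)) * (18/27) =-6156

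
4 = 4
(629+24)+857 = 1510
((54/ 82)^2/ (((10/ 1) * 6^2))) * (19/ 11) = 1539/ 739640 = 0.00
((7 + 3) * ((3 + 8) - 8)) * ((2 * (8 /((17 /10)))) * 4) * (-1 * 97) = -1862400 /17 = -109552.94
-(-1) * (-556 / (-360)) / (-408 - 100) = -139 / 45720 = -0.00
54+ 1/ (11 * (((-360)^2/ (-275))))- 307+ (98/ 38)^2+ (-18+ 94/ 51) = -8351423225/ 31814208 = -262.51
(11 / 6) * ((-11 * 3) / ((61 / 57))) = -6897 / 122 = -56.53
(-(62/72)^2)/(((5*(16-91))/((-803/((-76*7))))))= 771683/258552000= 0.00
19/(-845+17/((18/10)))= -171/7520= -0.02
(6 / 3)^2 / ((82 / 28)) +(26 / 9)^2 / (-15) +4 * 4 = 837364 / 49815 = 16.81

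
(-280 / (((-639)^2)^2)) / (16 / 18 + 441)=-280 / 73674384140673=-0.00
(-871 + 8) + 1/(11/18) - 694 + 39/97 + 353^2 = 131298659/1067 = 123054.04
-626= -626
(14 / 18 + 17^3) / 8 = 5528 / 9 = 614.22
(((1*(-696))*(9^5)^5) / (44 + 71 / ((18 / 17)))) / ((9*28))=-17853819746785156927895.85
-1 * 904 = -904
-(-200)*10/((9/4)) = 888.89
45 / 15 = 3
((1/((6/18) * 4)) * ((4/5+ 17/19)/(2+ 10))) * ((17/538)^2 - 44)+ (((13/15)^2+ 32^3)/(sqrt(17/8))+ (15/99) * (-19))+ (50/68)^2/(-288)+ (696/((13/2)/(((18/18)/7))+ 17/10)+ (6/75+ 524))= 3945667446182437391/7426653952291200+ 14745938 * sqrt(34)/3825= 23010.46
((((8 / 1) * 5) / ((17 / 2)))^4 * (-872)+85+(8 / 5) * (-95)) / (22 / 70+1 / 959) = -8156686798765 / 6013512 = -1356393.20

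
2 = 2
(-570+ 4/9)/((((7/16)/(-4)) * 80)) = 20504/315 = 65.09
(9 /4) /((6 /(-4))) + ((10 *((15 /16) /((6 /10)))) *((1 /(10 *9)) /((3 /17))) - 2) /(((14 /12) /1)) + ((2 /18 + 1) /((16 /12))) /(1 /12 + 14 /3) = -21025 /9576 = -2.20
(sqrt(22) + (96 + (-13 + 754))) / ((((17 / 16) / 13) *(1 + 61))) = 104 *sqrt(22) / 527 + 2808 / 17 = 166.10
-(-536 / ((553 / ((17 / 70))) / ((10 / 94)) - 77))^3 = 756556092928 / 47660394438712125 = 0.00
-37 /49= -0.76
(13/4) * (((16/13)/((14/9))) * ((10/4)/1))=45/7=6.43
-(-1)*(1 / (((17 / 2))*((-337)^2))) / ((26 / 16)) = 16 / 25098749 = 0.00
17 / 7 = 2.43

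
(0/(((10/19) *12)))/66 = 0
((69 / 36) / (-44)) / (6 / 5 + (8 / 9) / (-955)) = -65895 / 1813856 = -0.04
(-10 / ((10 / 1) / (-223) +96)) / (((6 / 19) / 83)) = -1758355 / 64194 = -27.39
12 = 12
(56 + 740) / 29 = 796 / 29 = 27.45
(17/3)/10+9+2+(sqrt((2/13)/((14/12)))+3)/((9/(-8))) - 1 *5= 39/10 - 16 *sqrt(273)/819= 3.58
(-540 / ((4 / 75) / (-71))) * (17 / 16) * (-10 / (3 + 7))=-12220875 / 16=-763804.69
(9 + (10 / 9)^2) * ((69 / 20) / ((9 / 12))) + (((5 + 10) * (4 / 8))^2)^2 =20808197 / 6480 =3211.14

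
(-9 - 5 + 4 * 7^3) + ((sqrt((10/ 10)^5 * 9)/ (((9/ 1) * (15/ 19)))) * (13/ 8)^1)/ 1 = 489127/ 360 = 1358.69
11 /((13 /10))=110 /13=8.46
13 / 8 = 1.62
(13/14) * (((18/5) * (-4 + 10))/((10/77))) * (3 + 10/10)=15444/25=617.76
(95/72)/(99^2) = 95/705672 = 0.00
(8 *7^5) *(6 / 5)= 806736 / 5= 161347.20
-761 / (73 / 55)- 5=-578.36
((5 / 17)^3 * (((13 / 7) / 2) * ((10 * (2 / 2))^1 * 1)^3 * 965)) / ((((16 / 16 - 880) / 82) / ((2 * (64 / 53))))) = -8229520000000 / 1602173517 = -5136.47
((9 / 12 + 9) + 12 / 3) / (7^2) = 55 / 196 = 0.28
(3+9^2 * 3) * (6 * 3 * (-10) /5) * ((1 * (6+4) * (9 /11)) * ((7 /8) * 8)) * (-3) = 16737840 /11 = 1521621.82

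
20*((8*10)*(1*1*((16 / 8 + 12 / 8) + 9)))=20000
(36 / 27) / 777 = 4 / 2331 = 0.00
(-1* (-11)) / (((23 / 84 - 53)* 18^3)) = -77 / 2152494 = -0.00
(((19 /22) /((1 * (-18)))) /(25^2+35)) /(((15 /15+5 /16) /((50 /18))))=-95 /617463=-0.00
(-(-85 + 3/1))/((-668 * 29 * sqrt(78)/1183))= -3731 * sqrt(78)/58116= -0.57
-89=-89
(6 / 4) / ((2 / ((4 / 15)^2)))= 4 / 75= 0.05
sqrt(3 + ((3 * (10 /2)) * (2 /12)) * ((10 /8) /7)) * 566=283 * sqrt(2702) /14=1050.75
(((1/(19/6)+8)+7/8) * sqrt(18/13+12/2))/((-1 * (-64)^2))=-1397 * sqrt(78)/2023424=-0.01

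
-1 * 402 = -402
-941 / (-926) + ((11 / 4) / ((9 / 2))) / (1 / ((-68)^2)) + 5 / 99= 2826.84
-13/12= -1.08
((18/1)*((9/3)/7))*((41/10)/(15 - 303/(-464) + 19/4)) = 513648/331345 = 1.55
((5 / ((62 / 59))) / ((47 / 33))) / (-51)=-3245 / 49538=-0.07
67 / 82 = 0.82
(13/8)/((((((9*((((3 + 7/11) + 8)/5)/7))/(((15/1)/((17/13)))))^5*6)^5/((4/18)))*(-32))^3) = -9817475217843984622292054391779585563087742484195859821178426305760115994636134646234387727418667444031390850496136801887946412411642331064467851010083997478829151026727944316109614168280764669153796091668840978180145310322485815758352392970618986636055669069229003948518525954029160143885120171081126727585797198116779327392578125/144197307101348124360101245525488953706350749337194302390753972448238200653465127838976424968427984108344830949666282071855353174437622225928567506674410984939962207398985288217267496834638822908414672097221238627972234429669413625185958106965261987931129822871390363381060077248285680048151373128876949504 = -68083623856746763271883620.00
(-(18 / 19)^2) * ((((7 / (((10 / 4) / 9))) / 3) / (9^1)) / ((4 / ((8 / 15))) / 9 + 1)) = -0.46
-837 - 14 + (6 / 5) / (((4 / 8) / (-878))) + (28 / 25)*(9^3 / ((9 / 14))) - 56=-43603 / 25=-1744.12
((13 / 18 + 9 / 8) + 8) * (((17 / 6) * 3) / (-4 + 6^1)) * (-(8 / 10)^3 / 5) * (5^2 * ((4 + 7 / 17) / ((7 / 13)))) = -18434 / 21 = -877.81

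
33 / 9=11 / 3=3.67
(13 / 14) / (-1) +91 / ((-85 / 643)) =-820287 / 1190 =-689.32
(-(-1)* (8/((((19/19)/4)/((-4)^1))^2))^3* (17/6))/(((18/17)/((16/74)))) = 4964982194176/999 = 4969952146.32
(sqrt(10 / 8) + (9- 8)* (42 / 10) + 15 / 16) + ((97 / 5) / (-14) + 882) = sqrt(5) / 2 + 496021 / 560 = 886.87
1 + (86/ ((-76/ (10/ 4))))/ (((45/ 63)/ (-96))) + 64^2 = 85067/ 19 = 4477.21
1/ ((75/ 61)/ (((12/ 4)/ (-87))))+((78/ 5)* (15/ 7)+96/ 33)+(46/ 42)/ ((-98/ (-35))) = 28683489/ 781550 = 36.70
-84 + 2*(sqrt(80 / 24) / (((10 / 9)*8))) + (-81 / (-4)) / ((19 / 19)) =-255 / 4 + 3*sqrt(30) / 40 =-63.34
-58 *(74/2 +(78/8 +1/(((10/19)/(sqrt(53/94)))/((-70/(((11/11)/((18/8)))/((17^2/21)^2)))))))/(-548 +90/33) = 59653/11996 - 506220781 *sqrt(4982)/7893368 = -4521.70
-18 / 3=-6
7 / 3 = 2.33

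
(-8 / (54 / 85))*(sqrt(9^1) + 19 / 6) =-6290 / 81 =-77.65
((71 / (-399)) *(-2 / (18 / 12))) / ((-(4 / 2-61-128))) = 284 / 223839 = 0.00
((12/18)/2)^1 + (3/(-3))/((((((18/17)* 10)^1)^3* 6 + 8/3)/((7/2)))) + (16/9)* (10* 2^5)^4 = 35237288770902443267/1890275472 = 18641351111.44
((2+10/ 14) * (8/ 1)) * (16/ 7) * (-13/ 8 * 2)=-161.31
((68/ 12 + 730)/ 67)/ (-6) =-2207/ 1206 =-1.83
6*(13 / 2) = 39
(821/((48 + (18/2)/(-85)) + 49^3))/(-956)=-69785/9564049616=-0.00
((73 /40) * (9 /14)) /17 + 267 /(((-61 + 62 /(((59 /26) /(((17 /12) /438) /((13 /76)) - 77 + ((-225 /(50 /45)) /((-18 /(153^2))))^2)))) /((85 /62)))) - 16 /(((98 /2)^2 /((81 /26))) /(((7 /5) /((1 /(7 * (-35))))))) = 1620897328708893732604257 /225441131863175789353520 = 7.19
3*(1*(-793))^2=1886547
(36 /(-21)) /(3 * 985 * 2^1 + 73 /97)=-1164 /4013401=-0.00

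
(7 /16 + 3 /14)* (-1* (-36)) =657 /28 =23.46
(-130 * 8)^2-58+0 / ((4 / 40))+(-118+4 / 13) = 14058516 / 13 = 1081424.31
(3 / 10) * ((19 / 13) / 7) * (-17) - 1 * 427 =-428.06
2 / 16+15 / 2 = 61 / 8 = 7.62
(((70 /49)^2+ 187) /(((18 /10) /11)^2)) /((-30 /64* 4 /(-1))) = 44832920 /11907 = 3765.26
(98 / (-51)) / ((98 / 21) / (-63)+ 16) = -441 / 3655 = -0.12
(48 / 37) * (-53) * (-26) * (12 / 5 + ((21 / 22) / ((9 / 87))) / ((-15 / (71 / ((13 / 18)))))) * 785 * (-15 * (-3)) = -1492615654560 / 407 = -3667360330.61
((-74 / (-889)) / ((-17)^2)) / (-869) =-74 / 223264349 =-0.00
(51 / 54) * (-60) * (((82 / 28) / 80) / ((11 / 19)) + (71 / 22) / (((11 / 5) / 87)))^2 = -5090382501269537 / 5509701120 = -923894.49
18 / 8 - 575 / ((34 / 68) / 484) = -2226391 / 4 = -556597.75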